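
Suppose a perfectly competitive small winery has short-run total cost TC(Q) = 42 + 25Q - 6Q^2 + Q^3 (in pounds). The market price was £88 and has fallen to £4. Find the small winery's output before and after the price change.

MC = 25 - 12Q + 3Q^2; the shutdown threshold is min AVC = £16 (at Q = 3).
With P = £88 above the shutdown price, P = MC gives Q = 7.
At P = £4 < min AVC = £16, price no longer covers variable cost at any output, so the firm shuts down: Q = 0.

Output falls from 7 to 0 (the firm shuts down)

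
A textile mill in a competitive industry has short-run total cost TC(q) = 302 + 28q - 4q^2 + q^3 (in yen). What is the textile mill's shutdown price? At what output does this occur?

The shutdown price is the minimum of AVC. VC = 28q - 4q^2 + q^3, so AVC = 28 - 4q + q^2.
At the minimum of AVC, MC = AVC. MC = 28 - 8q + 3q^2; setting MC = AVC gives 2q^2 - 4q = 0, so q = 2. min AVC = 24.
The firm shuts down for any P below ¥24.

¥24 per unit, at q = 2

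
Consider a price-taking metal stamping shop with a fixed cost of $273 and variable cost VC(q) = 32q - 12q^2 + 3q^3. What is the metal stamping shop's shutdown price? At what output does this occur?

The shutdown price is the minimum of AVC. VC = 32q - 12q^2 + 3q^3, so AVC = 32 - 12q + 3q^2.
dAVC/dq = -12 + 6q = 0 gives q = 2. min AVC = 32 - 12·2 + 3·2^2 = 20.
For P < $20 the firm produces nothing.

$20 per unit, at q = 2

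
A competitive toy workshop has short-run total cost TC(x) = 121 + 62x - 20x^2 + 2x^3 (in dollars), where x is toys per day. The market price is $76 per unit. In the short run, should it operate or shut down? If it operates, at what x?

Produce at x = 7

Variable cost is VC = 62x - 20x^2 + 2x^3, so AVC = VC/x = 62 - 20x + 2x^2 and MC = dTC/dx = 62 - 40x + 6x^2.
AVC hits its minimum where MC = AVC, at x = 5, giving min AVC = 62 - 20·5 + 2·5^2 = $12.
Since P = $76 ≥ min AVC = $12, price covers variable cost and the firm should produce.
Set P = MC: 76 = 62 - 40x + 6x^2 → -14 - 40x + 6x^2 = 0. The roots are x = -1/3 and x = 7; the profit-maximizing output is on the rising part of MC, so x* = 7.
Check: AVC at x = 7 is $20 ≤ P, so revenue covers variable cost.
Profit = P·x − TC = 76·7 − 261 = $271.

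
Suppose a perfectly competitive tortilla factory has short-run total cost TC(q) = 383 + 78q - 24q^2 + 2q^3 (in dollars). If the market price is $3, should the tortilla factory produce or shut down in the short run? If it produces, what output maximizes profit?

From TC, MC = TC'(q) = 78 - 48q + 6q^2 and AVC = VC/q = 78 - 24q + 2q^2.
The AVC parabola has its vertex at q = 24/4 = 6, where AVC = 78 - 24·6 + 2·6^2 = $6.
P = $3 lies below min AVC = $6; no output level covers variable cost.
Best response: produce nothing and absorb the $383 fixed cost.

Shut down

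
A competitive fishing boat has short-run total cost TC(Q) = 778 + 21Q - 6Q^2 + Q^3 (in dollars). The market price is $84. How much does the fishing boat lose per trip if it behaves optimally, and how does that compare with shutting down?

AVC = 21 - 6Q + Q^2; min AVC = $12 at Q = 3. Since P = $84 ≥ min AVC, the firm produces.
MC = 21 - 12Q + 3Q^2. Setting P = MC and taking the root on the rising branch gives Q* = 7.
TR = 84·7 = 588. TC = 778 + 196 = 974. Profit = 588 − 974 = -$386.
That loss of $386 beats the $778 the firm would lose by shutting down; producing recovers $392 of fixed cost.

Profit = -$386 at Q = 7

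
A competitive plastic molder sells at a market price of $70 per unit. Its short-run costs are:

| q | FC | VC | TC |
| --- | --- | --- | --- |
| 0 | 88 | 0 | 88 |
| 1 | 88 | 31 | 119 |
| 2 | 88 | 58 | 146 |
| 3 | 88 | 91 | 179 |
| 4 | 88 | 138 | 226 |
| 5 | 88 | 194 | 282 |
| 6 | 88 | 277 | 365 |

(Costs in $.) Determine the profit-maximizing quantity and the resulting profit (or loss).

q = 5; profit = $68

Compute π = P·q − TC at each output: q=0: -88; q=1: -49; q=2: -6; q=3: 31; q=4: 54; q=5: 68; q=6: 55.
Profit is maximized at q = 5. AVC there is 194/5 = $38.80 ≤ P, so producing beats shutting down (which would give -$88).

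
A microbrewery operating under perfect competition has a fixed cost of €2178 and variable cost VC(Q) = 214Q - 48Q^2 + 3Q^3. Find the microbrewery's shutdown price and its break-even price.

Shutdown price = €22; break-even price = €247

AVC = 214 - 48Q + 3Q^2; minimized at Q = 8, giving min AVC = €22. That is the shutdown price.
ATC = 2178/Q + 214 - 48Q + 3Q^2. Setting dATC/dQ = −2178/Q^2 − 48 + 6Q = 0 gives Q = 11 (since 6·11^3 − 48·11^2 = 2178).
min ATC = 2178/11 + 214 − 48·11 + 3·11^2 = €247. That is the break-even price.
For €22 ≤ P < €247 the firm produces at a loss; below €22 it shuts down.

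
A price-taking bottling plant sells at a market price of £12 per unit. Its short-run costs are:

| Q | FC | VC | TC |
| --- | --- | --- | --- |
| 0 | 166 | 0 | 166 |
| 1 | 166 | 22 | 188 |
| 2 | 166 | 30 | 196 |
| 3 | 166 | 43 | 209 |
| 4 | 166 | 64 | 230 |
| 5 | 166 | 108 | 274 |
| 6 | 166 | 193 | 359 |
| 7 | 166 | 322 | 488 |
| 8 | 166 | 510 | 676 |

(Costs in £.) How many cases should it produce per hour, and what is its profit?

Q = 0 (shut down); profit = -£166

Tabulate TR − TC: Q=0: -166; Q=1: -176; Q=2: -172; Q=3: -173; Q=4: -182; Q=5: -214; Q=6: -287; Q=7: -404; Q=8: -580.
Profit is highest at Q = 0. Equivalently, the lowest AVC in the table is 43/3 ≈ £14.33 at Q = 3, and P = £12 falls below it — price never covers variable cost, so the firm shuts down and loses only its fixed cost.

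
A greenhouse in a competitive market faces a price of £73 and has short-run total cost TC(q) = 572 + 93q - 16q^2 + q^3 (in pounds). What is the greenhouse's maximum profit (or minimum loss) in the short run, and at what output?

Profit = -£172 at q = 10

AVC = 93 - 16q + q^2 has its minimum £29 at q = 8; price £73 clears that bar, so the firm operates.
MC = 93 - 32q + 3q^2. Setting P = MC and taking the root on the rising branch gives q* = 10.
TR = 73·10 = 730. TC = 572 + 330 = 902. Profit = 730 − 902 = -£172.
Shutting down would mean losing the fixed cost of £572, so operating at a loss of £172 is better by £400.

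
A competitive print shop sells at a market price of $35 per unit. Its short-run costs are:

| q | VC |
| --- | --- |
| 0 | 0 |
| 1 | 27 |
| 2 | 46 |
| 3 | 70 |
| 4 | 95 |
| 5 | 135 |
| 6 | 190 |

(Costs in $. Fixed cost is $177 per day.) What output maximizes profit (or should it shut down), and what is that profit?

q = 4; profit = -$132

Compute π = P·q − TC at each output: q=0: -177; q=1: -169; q=2: -153; q=3: -142; q=4: -132; q=5: -137; q=6: -157.
Profit is maximized at q = 4. AVC there is 95/4 = $23.75 ≤ P, so producing beats shutting down (which would give -$177).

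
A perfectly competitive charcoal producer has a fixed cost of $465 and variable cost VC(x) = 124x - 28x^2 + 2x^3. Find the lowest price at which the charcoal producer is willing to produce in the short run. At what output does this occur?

The firm shuts down when price falls below the minimum of average variable cost. AVC = VC/x = 124 - 28x + 2x^2.
dAVC/dx = -28 + 4x = 0 gives x = 7. min AVC = 124 - 28·7 + 2·7^2 = 26.
So the shutdown price is $26.

$26 per unit, at x = 7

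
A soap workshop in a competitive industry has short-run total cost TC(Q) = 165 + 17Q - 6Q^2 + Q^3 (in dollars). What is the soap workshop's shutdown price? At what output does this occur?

$8 per unit, at Q = 3

The firm shuts down when price falls below the minimum of average variable cost. AVC = VC/Q = 17 - 6Q + Q^2.
dAVC/dQ = -6 + 2Q = 0 gives Q = 3. min AVC = 17 - 6·3 + 3^2 = 8.
The firm shuts down for any P below $8.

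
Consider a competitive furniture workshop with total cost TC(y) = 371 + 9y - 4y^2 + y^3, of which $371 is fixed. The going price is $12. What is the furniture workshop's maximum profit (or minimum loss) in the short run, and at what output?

AVC = 9 - 4y + y^2; min AVC = $5 at y = 2. Since P = $12 ≥ min AVC, the firm produces.
With MC = 9 - 8y + 3y^2, P = MC on the upward-sloping part at y* = 3.
TR = 12·3 = 36. TC = 371 + 18 = 389. Profit = 36 − 389 = -$353.
That loss of $353 beats the $371 the firm would lose by shutting down; producing recovers $18 of fixed cost.

Profit = -$353 at y = 3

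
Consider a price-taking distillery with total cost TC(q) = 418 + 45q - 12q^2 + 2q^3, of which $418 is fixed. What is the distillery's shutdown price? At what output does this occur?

The firm shuts down when price falls below the minimum of average variable cost. AVC = VC/q = 45 - 12q + 2q^2.
At the minimum of AVC, MC = AVC. MC = 45 - 24q + 6q^2; setting MC = AVC gives 4q^2 - 12q = 0, so q = 3. min AVC = 27.
The firm shuts down for any P below $27.

$27 per unit, at q = 3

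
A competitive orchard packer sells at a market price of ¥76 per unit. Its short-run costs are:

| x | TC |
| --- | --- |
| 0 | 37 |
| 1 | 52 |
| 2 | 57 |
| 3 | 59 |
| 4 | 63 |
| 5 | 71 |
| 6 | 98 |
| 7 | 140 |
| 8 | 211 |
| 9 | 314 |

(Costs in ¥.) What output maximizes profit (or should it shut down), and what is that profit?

x = 8; profit = ¥397

Profit at each row (π = 76x − TC): x=0: -37; x=1: 24; x=2: 95; x=3: 169; x=4: 241; x=5: 309; x=6: 358; x=7: 392; x=8: 397; x=9: 370.
Profit is maximized at x = 8. AVC there is 174/8 = ¥21.75 ≤ P, so producing beats shutting down (which would give -¥37).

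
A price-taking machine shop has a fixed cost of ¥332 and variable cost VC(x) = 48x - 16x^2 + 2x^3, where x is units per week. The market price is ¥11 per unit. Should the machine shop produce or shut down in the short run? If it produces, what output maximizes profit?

From TC, MC = TC'(x) = 48 - 32x + 6x^2 and AVC = VC/x = 48 - 16x + 2x^2.
AVC hits its minimum where MC = AVC, at x = 4, giving min AVC = 48 - 16·4 + 2·4^2 = ¥16.
With P < min AVC (¥11 < ¥16), every unit sold adds to the loss.
Shutting down limits the loss to fixed cost, ¥332.

Shut down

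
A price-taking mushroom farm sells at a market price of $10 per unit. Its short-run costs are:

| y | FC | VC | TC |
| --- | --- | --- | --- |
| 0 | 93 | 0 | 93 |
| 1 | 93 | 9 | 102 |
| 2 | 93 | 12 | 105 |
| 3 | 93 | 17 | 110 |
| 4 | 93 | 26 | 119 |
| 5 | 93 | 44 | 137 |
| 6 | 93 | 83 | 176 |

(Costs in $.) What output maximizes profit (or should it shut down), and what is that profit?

y = 4; profit = -$79

Tabulate TR − TC: y=0: -93; y=1: -92; y=2: -85; y=3: -80; y=4: -79; y=5: -87; y=6: -116.
Profit is maximized at y = 4. AVC there is 26/4 = $6.50 ≤ P, so producing beats shutting down (which would give -$93).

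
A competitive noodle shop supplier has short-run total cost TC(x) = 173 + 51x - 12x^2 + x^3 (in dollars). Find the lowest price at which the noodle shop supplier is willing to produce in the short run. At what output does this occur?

The shutdown price is the minimum of AVC. VC = 51x - 12x^2 + x^3, so AVC = 51 - 12x + x^2.
dAVC/dx = -12 + 2x = 0 gives x = 6. min AVC = 51 - 12·6 + 6^2 = 15.
For P < $15 the firm produces nothing.

$15 per unit, at x = 6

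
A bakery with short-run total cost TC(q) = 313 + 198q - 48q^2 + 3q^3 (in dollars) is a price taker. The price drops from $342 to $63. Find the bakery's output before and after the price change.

Output falls from 12 to 9

AVC = 198 - 48q + 3q^2, minimized at q = 8 where min AVC = $6. MC = 198 - 96q + 9q^2.
At P = $342 ≥ min AVC, set P = MC on the rising branch: q = 12.
At P = $63 ≥ min AVC, set P = MC: q = 9. The firm stays open but cuts output.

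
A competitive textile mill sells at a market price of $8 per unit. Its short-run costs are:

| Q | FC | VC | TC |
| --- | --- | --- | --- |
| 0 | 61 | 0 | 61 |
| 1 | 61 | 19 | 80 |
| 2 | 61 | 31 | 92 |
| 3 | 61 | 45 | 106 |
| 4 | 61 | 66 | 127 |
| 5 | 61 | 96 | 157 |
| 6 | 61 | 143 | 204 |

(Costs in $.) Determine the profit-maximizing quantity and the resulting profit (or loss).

Q = 0 (shut down); profit = -$61

Tabulate TR − TC: Q=0: -61; Q=1: -72; Q=2: -76; Q=3: -82; Q=4: -95; Q=5: -117; Q=6: -156.
Profit is highest at Q = 0. Equivalently, the lowest AVC in the table is 45/3 ≈ $15 at Q = 3, and P = $8 falls below it — price never covers variable cost, so the firm shuts down and loses only its fixed cost.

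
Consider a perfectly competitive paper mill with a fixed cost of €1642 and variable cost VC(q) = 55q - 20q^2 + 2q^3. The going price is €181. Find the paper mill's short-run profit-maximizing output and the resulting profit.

AVC = 55 - 20q + 2q^2 has its minimum €5 at q = 5; price €181 clears that bar, so the firm operates.
With MC = 55 - 40q + 6q^2, P = MC on the upward-sloping part at q* = 9.
TR = 181·9 = 1629. TC = 1642 + 333 = 1975. Profit = 1629 − 1975 = -€346.
Shutting down would mean losing the fixed cost of €1642, so operating at a loss of €346 is better by €1296.

Profit = -€346 at q = 9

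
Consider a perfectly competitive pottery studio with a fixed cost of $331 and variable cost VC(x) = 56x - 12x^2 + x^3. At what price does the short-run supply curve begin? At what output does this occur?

The shutdown price is the minimum of AVC. VC = 56x - 12x^2 + x^3, so AVC = 56 - 12x + x^2.
dAVC/dx = -12 + 2x = 0 gives x = 6. min AVC = 56 - 12·6 + 6^2 = 20.
For P < $20 the firm produces nothing.

$20 per unit, at x = 6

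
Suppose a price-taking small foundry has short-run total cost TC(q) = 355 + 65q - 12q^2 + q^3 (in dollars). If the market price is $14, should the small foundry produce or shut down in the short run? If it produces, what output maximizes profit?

From TC, MC = TC'(q) = 65 - 24q + 3q^2 and AVC = VC/q = 65 - 12q + q^2.
AVC hits its minimum where MC = AVC, at q = 6, giving min AVC = 65 - 12·6 + 6^2 = $29.
P = $14 lies below min AVC = $29; no output level covers variable cost.
Shutting down limits the loss to fixed cost, $355.

Shut down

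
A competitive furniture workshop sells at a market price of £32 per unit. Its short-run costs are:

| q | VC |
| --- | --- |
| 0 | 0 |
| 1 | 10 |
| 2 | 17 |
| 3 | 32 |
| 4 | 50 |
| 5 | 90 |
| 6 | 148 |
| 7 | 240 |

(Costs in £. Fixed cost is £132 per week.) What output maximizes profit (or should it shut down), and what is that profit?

Profit at each row (π = 32q − TC): q=0: -132; q=1: -110; q=2: -85; q=3: -68; q=4: -54; q=5: -62; q=6: -88; q=7: -148.
Profit is maximized at q = 4. AVC there is 50/4 = £12.50 ≤ P, so producing beats shutting down (which would give -£132).

q = 4; profit = -£54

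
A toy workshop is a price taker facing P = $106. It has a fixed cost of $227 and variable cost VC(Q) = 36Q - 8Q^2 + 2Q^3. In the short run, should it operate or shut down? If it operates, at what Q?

Produce at Q = 5

Strip out fixed cost: VC = 36Q - 8Q^2 + 2Q^3. Then AVC = 36 - 8Q + 2Q^2 and MC = 36 - 16Q + 6Q^2.
AVC hits its minimum where MC = AVC, at Q = 2, giving min AVC = 36 - 8·2 + 2·2^2 = $28.
Because $106 ≥ $28, revenue can cover variable cost; the firm operates.
Set P = MC: 106 = 36 - 16Q + 6Q^2 → -70 - 16Q + 6Q^2 = 0. The roots are Q = -7/3 and Q = 5; the profit-maximizing output is on the rising part of MC, so Q* = 5.
Check: AVC at Q = 5 is $46 ≤ P, so revenue covers variable cost.
Profit = P·Q − TC = 106·5 − 457 = $73.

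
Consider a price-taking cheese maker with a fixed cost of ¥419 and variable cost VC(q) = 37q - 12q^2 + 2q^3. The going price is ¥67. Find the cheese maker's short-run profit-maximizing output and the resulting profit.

Profit = -¥219 at q = 5

AVC = 37 - 12q + 2q^2; min AVC = ¥19 at q = 3. Since P = ¥67 ≥ min AVC, the firm produces.
MC = 37 - 24q + 6q^2. Setting P = MC and taking the root on the rising branch gives q* = 5.
TR = 67·5 = 335. TC = 419 + 135 = 554. Profit = 335 − 554 = -¥219.
Shutting down would mean losing the fixed cost of ¥419, so operating at a loss of ¥219 is better by ¥200.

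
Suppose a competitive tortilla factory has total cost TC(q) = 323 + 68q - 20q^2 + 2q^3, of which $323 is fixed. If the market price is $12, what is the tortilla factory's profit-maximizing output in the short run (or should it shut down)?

From TC, MC = TC'(q) = 68 - 40q + 6q^2 and AVC = VC/q = 68 - 20q + 2q^2.
AVC is minimized where dAVC/dq = -20 + 4q = 0, at q = 5; min AVC = 68 - 20·5 + 2·5^2 = $18.
P = $12 lies below min AVC = $18; no output level covers variable cost.
The firm minimizes its loss by shutting down and losing only its fixed cost of $323.

Shut down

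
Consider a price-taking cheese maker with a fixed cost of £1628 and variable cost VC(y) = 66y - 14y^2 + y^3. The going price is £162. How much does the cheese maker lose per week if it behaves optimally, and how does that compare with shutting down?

Profit = -£188 at y = 12

AVC = 66 - 14y + y^2; min AVC = £17 at y = 7. Since P = £162 ≥ min AVC, the firm produces.
MC = 66 - 28y + 3y^2. Setting P = MC and taking the root on the rising branch gives y* = 12.
TR = 162·12 = 1944. TC = 1628 + 504 = 2132. Profit = 1944 − 2132 = -£188.
Shutting down would mean losing the fixed cost of £1628, so operating at a loss of £188 is better by £1440.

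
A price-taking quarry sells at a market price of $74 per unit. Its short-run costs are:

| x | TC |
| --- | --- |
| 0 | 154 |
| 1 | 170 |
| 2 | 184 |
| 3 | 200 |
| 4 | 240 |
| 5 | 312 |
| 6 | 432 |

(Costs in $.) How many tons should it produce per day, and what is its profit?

x = 5; profit = $58

Profit at each row (π = 74x − TC): x=0: -154; x=1: -96; x=2: -36; x=3: 22; x=4: 56; x=5: 58; x=6: 12.
Profit is maximized at x = 5. AVC there is 158/5 = $31.60 ≤ P, so producing beats shutting down (which would give -$154).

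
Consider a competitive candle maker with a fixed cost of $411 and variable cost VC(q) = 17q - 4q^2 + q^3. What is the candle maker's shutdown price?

The shutdown price is the minimum of AVC. VC = 17q - 4q^2 + q^3, so AVC = 17 - 4q + q^2.
At the minimum of AVC, MC = AVC. MC = 17 - 8q + 3q^2; setting MC = AVC gives 2q^2 - 4q = 0, so q = 2. min AVC = 13.
So the shutdown price is $13.

$13 per unit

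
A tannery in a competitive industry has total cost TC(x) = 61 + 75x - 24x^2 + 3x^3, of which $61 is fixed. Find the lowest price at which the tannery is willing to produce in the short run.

The firm shuts down when price falls below the minimum of average variable cost. AVC = VC/x = 75 - 24x + 3x^2.
dAVC/dx = -24 + 6x = 0 gives x = 4. min AVC = 75 - 24·4 + 3·4^2 = 27.
The firm shuts down for any P below $27.

$27 per unit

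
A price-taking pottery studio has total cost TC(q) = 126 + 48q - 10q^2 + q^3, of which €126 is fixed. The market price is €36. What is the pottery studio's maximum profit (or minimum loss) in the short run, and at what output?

Profit = -€54 at q = 6

AVC = 48 - 10q + q^2; min AVC = €23 at q = 5. Since P = €36 ≥ min AVC, the firm produces.
MC = 48 - 20q + 3q^2. Setting P = MC and taking the root on the rising branch gives q* = 6.
TR = 36·6 = 216. TC = 126 + 144 = 270. Profit = 216 − 270 = -€54.
By producing, the firm covers all variable cost plus €72 of fixed cost; shutting down would lose the full €126.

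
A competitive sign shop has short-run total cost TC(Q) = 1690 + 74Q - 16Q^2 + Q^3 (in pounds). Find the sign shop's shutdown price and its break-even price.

Shutdown price = £10; break-even price = £165

AVC = 74 - 16Q + Q^2; minimized at Q = 8, giving min AVC = £10. That is the shutdown price.
ATC = 1690/Q + 74 - 16Q + Q^2. Setting dATC/dQ = −1690/Q^2 − 16 + 2Q = 0 gives Q = 13 (since 2·13^3 − 16·13^2 = 1690).
min ATC = 1690/13 + 74 − 16·13 + 13^2 = £165. That is the break-even price.
For £10 ≤ P < £165 the firm produces at a loss; below £10 it shuts down.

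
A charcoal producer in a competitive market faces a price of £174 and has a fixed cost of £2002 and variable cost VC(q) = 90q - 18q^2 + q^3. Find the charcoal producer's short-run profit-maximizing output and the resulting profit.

AVC = 90 - 18q + q^2; min AVC = £9 at q = 9. Since P = £174 ≥ min AVC, the firm produces.
With MC = 90 - 36q + 3q^2, P = MC on the upward-sloping part at q* = 14.
TR = 174·14 = 2436. TC = 2002 + 476 = 2478. Profit = 2436 − 2478 = -£42.
Shutting down would mean losing the fixed cost of £2002, so operating at a loss of £42 is better by £1960.

Profit = -£42 at q = 14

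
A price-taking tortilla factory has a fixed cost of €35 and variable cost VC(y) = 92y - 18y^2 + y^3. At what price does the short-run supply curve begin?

The shutdown price is the minimum of AVC. VC = 92y - 18y^2 + y^3, so AVC = 92 - 18y + y^2.
dAVC/dy = -18 + 2y = 0 gives y = 9. min AVC = 92 - 18·9 + 9^2 = 11.
The firm shuts down for any P below €11.

€11 per unit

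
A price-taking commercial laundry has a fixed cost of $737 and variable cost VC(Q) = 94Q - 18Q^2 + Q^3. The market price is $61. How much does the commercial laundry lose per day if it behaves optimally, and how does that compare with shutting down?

AVC = 94 - 18Q + Q^2 has its minimum $13 at Q = 9; price $61 clears that bar, so the firm operates.
MC = 94 - 36Q + 3Q^2. Setting P = MC and taking the root on the rising branch gives Q* = 11.
TR = 61·11 = 671. TC = 737 + 187 = 924. Profit = 671 − 924 = -$253.
That loss of $253 beats the $737 the firm would lose by shutting down; producing recovers $484 of fixed cost.

Profit = -$253 at Q = 11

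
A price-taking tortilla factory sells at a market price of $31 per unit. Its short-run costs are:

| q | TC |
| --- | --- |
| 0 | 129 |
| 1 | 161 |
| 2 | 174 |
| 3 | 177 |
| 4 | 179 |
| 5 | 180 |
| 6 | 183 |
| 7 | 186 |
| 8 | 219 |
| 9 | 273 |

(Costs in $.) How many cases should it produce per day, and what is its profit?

q = 7; profit = $31

Compute π = P·q − TC at each output: q=0: -129; q=1: -130; q=2: -112; q=3: -84; q=4: -55; q=5: -25; q=6: 3; q=7: 31; q=8: 29; q=9: 6.
Profit is maximized at q = 7. AVC there is 57/7 = $8.14 ≤ P, so producing beats shutting down (which would give -$129).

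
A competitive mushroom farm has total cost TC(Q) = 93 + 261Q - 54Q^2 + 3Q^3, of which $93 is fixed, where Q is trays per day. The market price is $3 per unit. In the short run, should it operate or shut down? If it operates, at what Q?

Shut down

From TC, MC = TC'(Q) = 261 - 108Q + 9Q^2 and AVC = VC/Q = 261 - 54Q + 3Q^2.
AVC is minimized where dAVC/dQ = -54 + 6Q = 0, at Q = 9; min AVC = 261 - 54·9 + 3·9^2 = $18.
Since P = $3 < min AVC = $18, price fails to cover variable cost at any output.
The firm minimizes its loss by shutting down and losing only its fixed cost of $93.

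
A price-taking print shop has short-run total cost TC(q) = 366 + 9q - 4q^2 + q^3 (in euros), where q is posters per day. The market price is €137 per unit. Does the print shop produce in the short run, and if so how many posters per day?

Produce at q = 8

Strip out fixed cost: VC = 9q - 4q^2 + q^3. Then AVC = 9 - 4q + q^2 and MC = 9 - 8q + 3q^2.
AVC hits its minimum where MC = AVC, at q = 2, giving min AVC = 9 - 4·2 + 2^2 = €5.
P = €137 exceeds min AVC = €5, so the firm stays open.
Set P = MC: 137 = 9 - 8q + 3q^2 → -128 - 8q + 3q^2 = 0. The roots are q = -16/3 and q = 8; the profit-maximizing output is on the rising part of MC, so q* = 8.
Check: AVC at q = 8 is €41 ≤ P, so revenue covers variable cost.
Profit = P·q − TC = 137·8 − 694 = €402.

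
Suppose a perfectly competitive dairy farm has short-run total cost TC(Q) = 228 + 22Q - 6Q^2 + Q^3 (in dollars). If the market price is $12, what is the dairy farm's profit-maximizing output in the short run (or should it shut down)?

Shut down

Variable cost is VC = 22Q - 6Q^2 + Q^3, so AVC = VC/Q = 22 - 6Q + Q^2 and MC = dTC/dQ = 22 - 12Q + 3Q^2.
AVC is minimized where dAVC/dQ = -6 + 2Q = 0, at Q = 3; min AVC = 22 - 6·3 + 3^2 = $13.
With P < min AVC ($12 < $13), every unit sold adds to the loss.
Shutting down limits the loss to fixed cost, $228.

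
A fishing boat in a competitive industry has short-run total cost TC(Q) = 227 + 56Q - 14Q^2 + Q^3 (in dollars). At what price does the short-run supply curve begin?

$7 per unit

The shutdown price is the minimum of AVC. VC = 56Q - 14Q^2 + Q^3, so AVC = 56 - 14Q + Q^2.
dAVC/dQ = -14 + 2Q = 0 gives Q = 7. min AVC = 56 - 14·7 + 7^2 = 7.
So the shutdown price is $7.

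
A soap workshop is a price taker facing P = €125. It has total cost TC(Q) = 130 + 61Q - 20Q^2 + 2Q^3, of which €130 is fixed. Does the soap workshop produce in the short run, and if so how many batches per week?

Produce at Q = 8

Strip out fixed cost: VC = 61Q - 20Q^2 + 2Q^3. Then AVC = 61 - 20Q + 2Q^2 and MC = 61 - 40Q + 6Q^2.
AVC is minimized where dAVC/dQ = -20 + 4Q = 0, at Q = 5; min AVC = 61 - 20·5 + 2·5^2 = €11.
Because €125 ≥ €11, revenue can cover variable cost; the firm operates.
P = MC gives -64 - 40Q + 6Q^2 = 0, with roots -4/3 and 8. Take the larger (rising MC): Q* = 8.
Check: AVC at Q = 8 is €29 ≤ P, so revenue covers variable cost.
Profit = P·Q − TC = 125·8 − 362 = €638.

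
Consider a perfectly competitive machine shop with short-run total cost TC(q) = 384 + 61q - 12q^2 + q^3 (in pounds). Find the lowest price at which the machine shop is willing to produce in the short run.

£25 per unit

The firm shuts down when price falls below the minimum of average variable cost. AVC = VC/q = 61 - 12q + q^2.
dAVC/dq = -12 + 2q = 0 gives q = 6. min AVC = 61 - 12·6 + 6^2 = 25.
So the shutdown price is £25.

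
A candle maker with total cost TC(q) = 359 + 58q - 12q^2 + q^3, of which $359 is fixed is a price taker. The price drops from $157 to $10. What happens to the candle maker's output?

Output falls from 11 to 0 (the firm shuts down)

AVC = 58 - 12q + q^2, minimized at q = 6 where min AVC = $22. MC = 58 - 24q + 3q^2.
At P = $157 ≥ min AVC, set P = MC on the rising branch: q = 11.
At P = $10 < min AVC = $22, price no longer covers variable cost at any output, so the firm shuts down: q = 0.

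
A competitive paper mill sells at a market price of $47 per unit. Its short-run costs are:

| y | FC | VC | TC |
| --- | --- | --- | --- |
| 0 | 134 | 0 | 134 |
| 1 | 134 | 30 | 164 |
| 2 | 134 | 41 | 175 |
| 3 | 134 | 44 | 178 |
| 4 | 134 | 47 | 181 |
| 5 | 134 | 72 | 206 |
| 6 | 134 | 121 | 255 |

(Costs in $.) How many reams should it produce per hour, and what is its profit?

y = 5; profit = $29

Compute π = P·y − TC at each output: y=0: -134; y=1: -117; y=2: -81; y=3: -37; y=4: 7; y=5: 29; y=6: 27.
Profit is maximized at y = 5. AVC there is 72/5 = $14.40 ≤ P, so producing beats shutting down (which would give -$134).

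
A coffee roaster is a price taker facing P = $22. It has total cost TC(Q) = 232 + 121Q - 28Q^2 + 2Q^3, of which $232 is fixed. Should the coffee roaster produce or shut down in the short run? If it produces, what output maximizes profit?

From TC, MC = TC'(Q) = 121 - 56Q + 6Q^2 and AVC = VC/Q = 121 - 28Q + 2Q^2.
AVC hits its minimum where MC = AVC, at Q = 7, giving min AVC = 121 - 28·7 + 2·7^2 = $23.
P = $22 lies below min AVC = $23; no output level covers variable cost.
Best response: produce nothing and absorb the $232 fixed cost.

Shut down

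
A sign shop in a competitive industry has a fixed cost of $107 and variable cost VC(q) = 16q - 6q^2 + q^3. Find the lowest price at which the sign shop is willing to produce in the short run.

$7 per unit

The shutdown price is the minimum of AVC. VC = 16q - 6q^2 + q^3, so AVC = 16 - 6q + q^2.
At the minimum of AVC, MC = AVC. MC = 16 - 12q + 3q^2; setting MC = AVC gives 2q^2 - 6q = 0, so q = 3. min AVC = 7.
So the shutdown price is $7.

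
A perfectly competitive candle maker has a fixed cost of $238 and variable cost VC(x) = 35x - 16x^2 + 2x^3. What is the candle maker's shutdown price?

$3 per unit

The firm shuts down when price falls below the minimum of average variable cost. AVC = VC/x = 35 - 16x + 2x^2.
At the minimum of AVC, MC = AVC. MC = 35 - 32x + 6x^2; setting MC = AVC gives 4x^2 - 16x = 0, so x = 4. min AVC = 3.
So the shutdown price is $3.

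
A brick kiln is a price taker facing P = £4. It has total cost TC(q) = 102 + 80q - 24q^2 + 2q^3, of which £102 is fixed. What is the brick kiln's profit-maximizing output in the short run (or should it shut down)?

Strip out fixed cost: VC = 80q - 24q^2 + 2q^3. Then AVC = 80 - 24q + 2q^2 and MC = 80 - 48q + 6q^2.
The AVC parabola has its vertex at q = 24/4 = 6, where AVC = 80 - 24·6 + 2·6^2 = £8.
With P < min AVC (£4 < £8), every unit sold adds to the loss.
The firm minimizes its loss by shutting down and losing only its fixed cost of £102.

Shut down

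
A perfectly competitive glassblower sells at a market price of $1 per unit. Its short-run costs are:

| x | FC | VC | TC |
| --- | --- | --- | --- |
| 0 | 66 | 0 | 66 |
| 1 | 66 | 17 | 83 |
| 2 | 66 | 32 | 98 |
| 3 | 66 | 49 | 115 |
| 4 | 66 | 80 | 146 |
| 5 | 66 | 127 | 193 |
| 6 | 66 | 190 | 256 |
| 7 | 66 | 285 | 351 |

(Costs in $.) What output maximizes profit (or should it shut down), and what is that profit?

x = 0 (shut down); profit = -$66

Compute π = P·x − TC at each output: x=0: -66; x=1: -82; x=2: -96; x=3: -112; x=4: -142; x=5: -188; x=6: -250; x=7: -344.
Profit is highest at x = 0. Equivalently, the lowest AVC in the table is 32/2 ≈ $16 at x = 2, and P = $1 falls below it — price never covers variable cost, so the firm shuts down and loses only its fixed cost.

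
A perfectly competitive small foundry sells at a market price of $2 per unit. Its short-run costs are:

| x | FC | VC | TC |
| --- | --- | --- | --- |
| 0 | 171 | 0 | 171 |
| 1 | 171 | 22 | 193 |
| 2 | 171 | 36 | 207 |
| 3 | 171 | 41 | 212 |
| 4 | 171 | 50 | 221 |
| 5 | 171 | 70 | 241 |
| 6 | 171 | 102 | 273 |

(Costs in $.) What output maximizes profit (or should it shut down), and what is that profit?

Profit at each row (π = 2x − TC): x=0: -171; x=1: -191; x=2: -203; x=3: -206; x=4: -213; x=5: -231; x=6: -261.
Profit is highest at x = 0. Equivalently, the lowest AVC in the table is 50/4 ≈ $12.50 at x = 4, and P = $2 falls below it — price never covers variable cost, so the firm shuts down and loses only its fixed cost.

x = 0 (shut down); profit = -$171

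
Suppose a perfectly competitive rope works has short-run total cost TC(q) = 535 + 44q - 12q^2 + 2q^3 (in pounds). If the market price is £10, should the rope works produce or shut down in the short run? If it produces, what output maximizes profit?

From TC, MC = TC'(q) = 44 - 24q + 6q^2 and AVC = VC/q = 44 - 12q + 2q^2.
The AVC parabola has its vertex at q = 12/4 = 3, where AVC = 44 - 12·3 + 2·3^2 = £26.
With P < min AVC (£10 < £26), every unit sold adds to the loss.
Shutting down limits the loss to fixed cost, £535.

Shut down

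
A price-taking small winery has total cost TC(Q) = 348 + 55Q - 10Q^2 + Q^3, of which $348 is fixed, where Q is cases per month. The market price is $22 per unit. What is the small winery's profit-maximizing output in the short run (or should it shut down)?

Strip out fixed cost: VC = 55Q - 10Q^2 + Q^3. Then AVC = 55 - 10Q + Q^2 and MC = 55 - 20Q + 3Q^2.
The AVC parabola has its vertex at Q = 10/2 = 5, where AVC = 55 - 10·5 + 5^2 = $30.
P = $22 lies below min AVC = $30; no output level covers variable cost.
Best response: produce nothing and absorb the $348 fixed cost.

Shut down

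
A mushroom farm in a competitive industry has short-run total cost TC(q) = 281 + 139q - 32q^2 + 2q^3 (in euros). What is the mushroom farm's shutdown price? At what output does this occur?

The firm shuts down when price falls below the minimum of average variable cost. AVC = VC/q = 139 - 32q + 2q^2.
At the minimum of AVC, MC = AVC. MC = 139 - 64q + 6q^2; setting MC = AVC gives 4q^2 - 32q = 0, so q = 8. min AVC = 11.
For P < €11 the firm produces nothing.

€11 per unit, at q = 8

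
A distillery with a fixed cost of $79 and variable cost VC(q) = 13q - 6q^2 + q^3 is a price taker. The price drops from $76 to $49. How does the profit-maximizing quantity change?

MC = 13 - 12q + 3q^2; the shutdown threshold is min AVC = $4 (at q = 3).
With P = $76 above the shutdown price, P = MC gives q = 7.
At P = $49 ≥ min AVC, set P = MC: q = 6. The firm stays open but cuts output.

Output falls from 7 to 6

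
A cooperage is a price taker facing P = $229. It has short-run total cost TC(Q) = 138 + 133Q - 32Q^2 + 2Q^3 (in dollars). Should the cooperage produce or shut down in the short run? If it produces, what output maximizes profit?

From TC, MC = TC'(Q) = 133 - 64Q + 6Q^2 and AVC = VC/Q = 133 - 32Q + 2Q^2.
AVC hits its minimum where MC = AVC, at Q = 8, giving min AVC = 133 - 32·8 + 2·8^2 = $5.
Since P = $229 ≥ min AVC = $5, price covers variable cost and the firm should produce.
Solving P = MC: -96 - 64Q + 6Q^2 = 0 ⇒ Q = -4/3 or 12. On the upward-sloping branch, Q* = 12.
Check: AVC at Q = 12 is $37 ≤ P, so revenue covers variable cost.
Profit = P·Q − TC = 229·12 − 582 = $2166.

Produce at Q = 12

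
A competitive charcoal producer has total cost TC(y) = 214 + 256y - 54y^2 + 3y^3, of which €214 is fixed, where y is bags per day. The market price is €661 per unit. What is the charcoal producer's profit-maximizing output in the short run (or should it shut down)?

From TC, MC = TC'(y) = 256 - 108y + 9y^2 and AVC = VC/y = 256 - 54y + 3y^2.
AVC hits its minimum where MC = AVC, at y = 9, giving min AVC = 256 - 54·9 + 3·9^2 = €13.
Because €661 ≥ €13, revenue can cover variable cost; the firm operates.
Solving P = MC: -405 - 108y + 9y^2 = 0 ⇒ y = -3 or 15. On the upward-sloping branch, y* = 15.
Check: AVC at y = 15 is €121 ≤ P, so revenue covers variable cost.
Profit = P·y − TC = 661·15 − 2029 = €7886.

Produce at y = 15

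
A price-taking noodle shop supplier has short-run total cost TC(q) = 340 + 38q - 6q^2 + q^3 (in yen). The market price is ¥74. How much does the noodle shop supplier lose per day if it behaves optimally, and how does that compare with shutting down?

Profit = -¥124 at q = 6

AVC = 38 - 6q + q^2; min AVC = ¥29 at q = 3. Since P = ¥74 ≥ min AVC, the firm produces.
With MC = 38 - 12q + 3q^2, P = MC on the upward-sloping part at q* = 6.
TR = 74·6 = 444. TC = 340 + 228 = 568. Profit = 444 − 568 = -¥124.
That loss of ¥124 beats the ¥340 the firm would lose by shutting down; producing recovers ¥216 of fixed cost.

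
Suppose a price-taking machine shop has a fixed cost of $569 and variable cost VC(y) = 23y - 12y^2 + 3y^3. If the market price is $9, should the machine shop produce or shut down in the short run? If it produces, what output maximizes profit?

From TC, MC = TC'(y) = 23 - 24y + 9y^2 and AVC = VC/y = 23 - 12y + 3y^2.
AVC hits its minimum where MC = AVC, at y = 2, giving min AVC = 23 - 12·2 + 3·2^2 = $11.
P = $9 lies below min AVC = $11; no output level covers variable cost.
The firm minimizes its loss by shutting down and losing only its fixed cost of $569.

Shut down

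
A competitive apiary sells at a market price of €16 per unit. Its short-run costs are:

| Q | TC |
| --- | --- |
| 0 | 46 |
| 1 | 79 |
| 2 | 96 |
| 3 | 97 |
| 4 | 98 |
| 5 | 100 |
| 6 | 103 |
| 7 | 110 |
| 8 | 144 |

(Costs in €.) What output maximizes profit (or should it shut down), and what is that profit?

Q = 7; profit = €2

Compute π = P·Q − TC at each output: Q=0: -46; Q=1: -63; Q=2: -64; Q=3: -49; Q=4: -34; Q=5: -20; Q=6: -7; Q=7: 2; Q=8: -16.
Profit is maximized at Q = 7. AVC there is 64/7 = €9.14 ≤ P, so producing beats shutting down (which would give -€46).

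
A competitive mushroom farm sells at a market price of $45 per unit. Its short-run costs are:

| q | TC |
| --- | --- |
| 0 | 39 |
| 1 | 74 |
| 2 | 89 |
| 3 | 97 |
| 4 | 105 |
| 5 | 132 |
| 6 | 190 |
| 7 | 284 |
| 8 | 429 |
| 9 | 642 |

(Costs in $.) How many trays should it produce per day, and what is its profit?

q = 5; profit = $93

Profit at each row (π = 45q − TC): q=0: -39; q=1: -29; q=2: 1; q=3: 38; q=4: 75; q=5: 93; q=6: 80; q=7: 31; q=8: -69; q=9: -237.
Profit is maximized at q = 5. AVC there is 93/5 = $18.60 ≤ P, so producing beats shutting down (which would give -$39).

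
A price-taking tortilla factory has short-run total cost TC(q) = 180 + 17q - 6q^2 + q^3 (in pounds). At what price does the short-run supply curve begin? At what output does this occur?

The shutdown price is the minimum of AVC. VC = 17q - 6q^2 + q^3, so AVC = 17 - 6q + q^2.
dAVC/dq = -6 + 2q = 0 gives q = 3. min AVC = 17 - 6·3 + 3^2 = 8.
So the shutdown price is £8.

£8 per unit, at q = 3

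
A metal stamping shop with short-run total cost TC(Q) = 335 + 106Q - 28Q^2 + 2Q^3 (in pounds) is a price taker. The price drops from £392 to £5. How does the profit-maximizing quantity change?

Output falls from 13 to 0 (the firm shuts down)

AVC = 106 - 28Q + 2Q^2, minimized at Q = 7 where min AVC = £8. MC = 106 - 56Q + 6Q^2.
At P = £392 ≥ min AVC, set P = MC on the rising branch: Q = 13.
At P = £5 < min AVC = £8, price no longer covers variable cost at any output, so the firm shuts down: Q = 0.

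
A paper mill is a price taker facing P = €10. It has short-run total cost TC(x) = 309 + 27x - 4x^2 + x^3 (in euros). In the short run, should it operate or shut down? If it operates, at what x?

Shut down

Strip out fixed cost: VC = 27x - 4x^2 + x^3. Then AVC = 27 - 4x + x^2 and MC = 27 - 8x + 3x^2.
AVC is minimized where dAVC/dx = -4 + 2x = 0, at x = 2; min AVC = 27 - 4·2 + 2^2 = €23.
Since P = €10 < min AVC = €23, price fails to cover variable cost at any output.
Shutting down limits the loss to fixed cost, €309.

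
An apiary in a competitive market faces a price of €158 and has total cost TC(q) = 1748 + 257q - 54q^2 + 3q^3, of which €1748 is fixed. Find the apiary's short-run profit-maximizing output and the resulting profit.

Profit = -€296 at q = 11

AVC = 257 - 54q + 3q^2; min AVC = €14 at q = 9. Since P = €158 ≥ min AVC, the firm produces.
With MC = 257 - 108q + 9q^2, P = MC on the upward-sloping part at q* = 11.
TR = 158·11 = 1738. TC = 1748 + 286 = 2034. Profit = 1738 − 2034 = -€296.
Shutting down would mean losing the fixed cost of €1748, so operating at a loss of €296 is better by €1452.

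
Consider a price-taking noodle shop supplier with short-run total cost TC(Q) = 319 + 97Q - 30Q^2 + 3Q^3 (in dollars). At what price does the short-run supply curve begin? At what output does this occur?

Short-run supply begins at min AVC. From VC = 97Q - 30Q^2 + 3Q^3, AVC = 97 - 30Q + 3Q^2.
At the minimum of AVC, MC = AVC. MC = 97 - 60Q + 9Q^2; setting MC = AVC gives 6Q^2 - 30Q = 0, so Q = 5. min AVC = 22.
So the shutdown price is $22.

$22 per unit, at Q = 5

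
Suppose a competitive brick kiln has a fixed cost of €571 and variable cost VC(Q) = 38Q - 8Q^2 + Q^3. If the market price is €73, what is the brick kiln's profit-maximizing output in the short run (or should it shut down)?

Variable cost is VC = 38Q - 8Q^2 + Q^3, so AVC = VC/Q = 38 - 8Q + Q^2 and MC = dTC/dQ = 38 - 16Q + 3Q^2.
AVC hits its minimum where MC = AVC, at Q = 4, giving min AVC = 38 - 8·4 + 4^2 = €22.
Since P = €73 ≥ min AVC = €22, price covers variable cost and the firm should produce.
P = MC gives -35 - 16Q + 3Q^2 = 0, with roots -5/3 and 7. Take the larger (rising MC): Q* = 7.
Check: AVC at Q = 7 is €31 ≤ P, so revenue covers variable cost.
Profit = P·Q − TC = 73·7 − 788 = -€277, a loss, but smaller than the €571 fixed cost the firm would lose by shutting down.

Produce at Q = 7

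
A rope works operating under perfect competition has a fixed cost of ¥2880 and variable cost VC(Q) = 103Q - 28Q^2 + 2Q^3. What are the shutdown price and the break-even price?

Shutdown price = ¥5; break-even price = ¥295

Shutdown price = min AVC. AVC = 103 - 28Q + 2Q^2, with vertex at Q = 7 and minimum ¥5.
ATC = 2880/Q + 103 - 28Q + 2Q^2. Setting dATC/dQ = −2880/Q^2 − 28 + 4Q = 0 gives Q = 12 (since 4·12^3 − 28·12^2 = 2880).
min ATC = 2880/12 + 103 − 28·12 + 2·12^2 = ¥295. That is the break-even price.
Between these two prices the firm operates at a loss; above ¥295 it earns a profit.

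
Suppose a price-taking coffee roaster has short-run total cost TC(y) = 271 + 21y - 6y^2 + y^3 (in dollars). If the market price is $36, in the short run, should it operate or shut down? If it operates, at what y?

Strip out fixed cost: VC = 21y - 6y^2 + y^3. Then AVC = 21 - 6y + y^2 and MC = 21 - 12y + 3y^2.
AVC is minimized where dAVC/dy = -6 + 2y = 0, at y = 3; min AVC = 21 - 6·3 + 3^2 = $12.
Since P = $36 ≥ min AVC = $12, price covers variable cost and the firm should produce.
Set P = MC: 36 = 21 - 12y + 3y^2 → -15 - 12y + 3y^2 = 0. The roots are y = -1 and y = 5; the profit-maximizing output is on the rising part of MC, so y* = 5.
Check: AVC at y = 5 is $16 ≤ P, so revenue covers variable cost.
Profit = P·y − TC = 36·5 − 351 = -$171, a loss, but smaller than the $271 fixed cost the firm would lose by shutting down.

Produce at y = 5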